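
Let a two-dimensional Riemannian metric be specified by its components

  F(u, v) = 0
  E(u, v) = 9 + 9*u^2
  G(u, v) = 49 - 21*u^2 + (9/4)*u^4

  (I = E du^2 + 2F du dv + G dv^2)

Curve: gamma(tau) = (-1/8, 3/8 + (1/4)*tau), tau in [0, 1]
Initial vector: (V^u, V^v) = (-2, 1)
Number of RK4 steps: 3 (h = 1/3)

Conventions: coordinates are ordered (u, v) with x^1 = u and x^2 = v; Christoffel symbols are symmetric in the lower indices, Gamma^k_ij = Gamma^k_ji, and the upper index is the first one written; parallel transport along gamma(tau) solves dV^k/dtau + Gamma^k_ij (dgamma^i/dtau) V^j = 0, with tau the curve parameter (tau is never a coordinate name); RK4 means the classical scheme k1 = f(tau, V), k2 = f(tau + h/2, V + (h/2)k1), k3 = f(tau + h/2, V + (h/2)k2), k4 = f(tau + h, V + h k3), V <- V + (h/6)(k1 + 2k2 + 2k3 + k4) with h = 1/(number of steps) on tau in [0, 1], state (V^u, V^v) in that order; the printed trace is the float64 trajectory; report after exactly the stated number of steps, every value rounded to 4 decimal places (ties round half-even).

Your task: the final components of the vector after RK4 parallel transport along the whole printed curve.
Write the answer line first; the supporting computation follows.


Answer: V^u = -1.9275, V^v = 1.0264

gamma'(tau) = (0, 1/4); f(tau, V)^k = -Gamma^k_ij(gamma(tau)) gamma'^i(tau) V^j; h = 1/3; intermediate values shown to 6 dp
curve data and Christoffel symbols at the stage parameters:
  tau = 0.000000: gamma = (-0.125000, 0.375000), gamma' = (0.000000, 0.250000); Gamma_uuu = -0.123077, Gamma_uuv = 0.000000, Gamma_uvv = -0.286218, Gamma_vuu = 0.000000, Gamma_vuv = 0.053751, Gamma_vvv = 0.000000
  tau = 0.166667: gamma = (-0.125000, 0.416667), gamma' = (0.000000, 0.250000); Gamma_uuu = -0.123077, Gamma_uuv = 0.000000, Gamma_uvv = -0.286218, Gamma_vuu = 0.000000, Gamma_vuv = 0.053751, Gamma_vvv = 0.000000
  tau = 0.333333: gamma = (-0.125000, 0.458333), gamma' = (0.000000, 0.250000); Gamma_uuu = -0.123077, Gamma_uuv = 0.000000, Gamma_uvv = -0.286218, Gamma_vuu = 0.000000, Gamma_vuv = 0.053751, Gamma_vvv = 0.000000
  tau = 0.500000: gamma = (-0.125000, 0.500000), gamma' = (0.000000, 0.250000); Gamma_uuu = -0.123077, Gamma_uuv = 0.000000, Gamma_uvv = -0.286218, Gamma_vuu = 0.000000, Gamma_vuv = 0.053751, Gamma_vvv = 0.000000
  tau = 0.666667: gamma = (-0.125000, 0.541667), gamma' = (0.000000, 0.250000); Gamma_uuu = -0.123077, Gamma_uuv = 0.000000, Gamma_uvv = -0.286218, Gamma_vuu = 0.000000, Gamma_vuv = 0.053751, Gamma_vvv = 0.000000
  tau = 0.833333: gamma = (-0.125000, 0.583333), gamma' = (0.000000, 0.250000); Gamma_uuu = -0.123077, Gamma_uuv = 0.000000, Gamma_uvv = -0.286218, Gamma_vuu = 0.000000, Gamma_vuv = 0.053751, Gamma_vvv = 0.000000
  tau = 1.000000: gamma = (-0.125000, 0.625000), gamma' = (0.000000, 0.250000); Gamma_uuu = -0.123077, Gamma_uuv = 0.000000, Gamma_uvv = -0.286218, Gamma_vuu = 0.000000, Gamma_vuv = 0.053751, Gamma_vvv = 0.000000
step 0: V^u = -2.0000, V^v = 1.0000
step 1: k1 = (0.071554, 0.026876), k2 = (0.071875, 0.026715), k3 = (0.071873, 0.026715), k4 = (0.072192, 0.026554); V <- V + (h/6)(k1 + 2k2 + 2k3 + k4): V^u = -1.9760, V^v = 1.0089
step 2: k1 = (0.072192, 0.026554), k2 = (0.072508, 0.026392), k3 = (0.072506, 0.026391), k4 = (0.072821, 0.026229); V <- V + (h/6)(k1 + 2k2 + 2k3 + k4): V^u = -1.9519, V^v = 1.0177
step 3: k1 = (0.072821, 0.026229), k2 = (0.073134, 0.026066), k3 = (0.073132, 0.026065), k4 = (0.073443, 0.025901); V <- V + (h/6)(k1 + 2k2 + 2k3 + k4): V^u = -1.9275, V^v = 1.0264


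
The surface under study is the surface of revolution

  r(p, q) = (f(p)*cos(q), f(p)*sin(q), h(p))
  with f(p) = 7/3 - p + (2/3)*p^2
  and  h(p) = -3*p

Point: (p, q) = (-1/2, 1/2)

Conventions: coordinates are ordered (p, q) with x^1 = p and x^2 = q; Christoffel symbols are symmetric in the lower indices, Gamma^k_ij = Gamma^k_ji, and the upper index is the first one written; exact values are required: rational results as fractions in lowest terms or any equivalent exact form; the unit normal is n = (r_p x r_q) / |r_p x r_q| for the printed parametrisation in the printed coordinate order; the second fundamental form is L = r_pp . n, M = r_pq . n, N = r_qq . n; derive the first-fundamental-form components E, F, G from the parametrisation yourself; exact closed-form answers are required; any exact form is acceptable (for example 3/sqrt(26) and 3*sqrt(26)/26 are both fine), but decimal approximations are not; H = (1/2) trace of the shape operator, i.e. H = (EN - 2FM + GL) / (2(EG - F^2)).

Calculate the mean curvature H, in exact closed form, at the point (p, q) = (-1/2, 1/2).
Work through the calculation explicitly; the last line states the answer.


f = 3, f' = -5/3, f'' = 4/3, h' = -3, h'' = 0
E = 106/9, F = 0, G = 9; answer radicand W^2 = 106/9
unnormalised second-form numerators: l = 4, m = 0, n = -9; L = l/sqrt(106/9), and similarly M = m/sqrt(W^2), N = n/sqrt(W^2)
H = (E*n - 2*F*m + G*l) / (2*(EG - F^2)*sqrt(W^2)); E*n - 2*F*m + G*l = -70, EG - F^2 = 106, so H = (-35/106)/sqrt(106/9)

Answer: H = -105*sqrt(106)/11236


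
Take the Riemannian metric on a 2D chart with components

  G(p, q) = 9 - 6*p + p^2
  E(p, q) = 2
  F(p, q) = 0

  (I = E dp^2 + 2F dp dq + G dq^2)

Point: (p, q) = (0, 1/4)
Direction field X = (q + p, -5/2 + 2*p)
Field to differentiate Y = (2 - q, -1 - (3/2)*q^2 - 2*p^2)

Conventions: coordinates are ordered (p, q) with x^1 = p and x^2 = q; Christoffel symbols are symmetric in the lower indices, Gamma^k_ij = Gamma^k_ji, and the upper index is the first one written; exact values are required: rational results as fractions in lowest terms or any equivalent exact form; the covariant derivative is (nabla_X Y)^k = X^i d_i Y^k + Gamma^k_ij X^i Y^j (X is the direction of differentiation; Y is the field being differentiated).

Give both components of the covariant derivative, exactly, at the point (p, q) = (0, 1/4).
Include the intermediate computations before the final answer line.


E = 2, F = 0, G = 9 at the point
E_p = 0, E_q = 0, F_p = 0, F_q = 0, G_p = -6, G_q = 0
EG - F^2 = 18;  g^inv = (1/18) * [[9, 0], [0, 2]]
first-kind symbols [ij,l] = (1/2)(d_i g_jl + d_j g_il - d_l g_ij): [pp,p] = E_p/2 = 0, [pp,q] = F_p - E_q/2 = 0, [pq,p] = E_q/2 = 0, [pq,q] = G_p/2 = -3, [qq,p] = F_q - G_p/2 = 3, [qq,q] = G_q/2 = 0
Gamma^p_ij = (G*[ij,p] - F*[ij,q])/(EG - F^2), Gamma^q_ij = (E*[ij,q] - F*[ij,p])/(EG - F^2)
Gamma_ppp = 0, Gamma_ppq = 0, Gamma_pqq = 3/2, Gamma_qpp = 0, Gamma_qpq = -1/3, Gamma_qqq = 0
X = (1/4, -5/2), Y = (7/4, -35/32) at the point

Answer: (nabla_X Y)^p = 845/128, (nabla_X Y)^q = 1315/384


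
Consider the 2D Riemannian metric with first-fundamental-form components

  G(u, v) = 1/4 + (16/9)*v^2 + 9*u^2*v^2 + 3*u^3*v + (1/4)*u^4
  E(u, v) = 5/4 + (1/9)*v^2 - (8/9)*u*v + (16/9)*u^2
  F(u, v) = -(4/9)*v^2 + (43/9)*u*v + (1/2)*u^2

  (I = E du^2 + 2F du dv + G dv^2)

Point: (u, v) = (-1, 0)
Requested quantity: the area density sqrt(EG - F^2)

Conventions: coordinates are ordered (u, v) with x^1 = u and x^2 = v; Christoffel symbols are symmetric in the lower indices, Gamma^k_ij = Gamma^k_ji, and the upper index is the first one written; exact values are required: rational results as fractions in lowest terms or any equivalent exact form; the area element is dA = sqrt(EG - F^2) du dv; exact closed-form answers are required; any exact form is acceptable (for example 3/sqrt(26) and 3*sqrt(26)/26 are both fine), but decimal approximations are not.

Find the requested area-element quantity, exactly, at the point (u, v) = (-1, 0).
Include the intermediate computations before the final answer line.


E = 109/36, F = 1/2, G = 1/2; EG - F^2 = 91/72

Answer: sqrt(EG - F^2) = sqrt(182)/12


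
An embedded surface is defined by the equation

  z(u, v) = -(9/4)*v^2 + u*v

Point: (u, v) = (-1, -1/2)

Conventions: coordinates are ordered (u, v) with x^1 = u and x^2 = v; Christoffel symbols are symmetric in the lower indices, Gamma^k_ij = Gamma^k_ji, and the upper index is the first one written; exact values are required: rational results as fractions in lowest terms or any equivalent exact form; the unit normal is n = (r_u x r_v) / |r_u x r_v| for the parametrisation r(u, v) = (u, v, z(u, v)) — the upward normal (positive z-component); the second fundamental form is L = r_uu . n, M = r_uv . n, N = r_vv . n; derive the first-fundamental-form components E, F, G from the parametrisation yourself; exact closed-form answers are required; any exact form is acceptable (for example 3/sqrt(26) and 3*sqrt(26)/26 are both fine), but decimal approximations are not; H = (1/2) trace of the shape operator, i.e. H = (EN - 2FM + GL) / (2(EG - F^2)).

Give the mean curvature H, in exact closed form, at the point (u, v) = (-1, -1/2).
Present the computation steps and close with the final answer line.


z_u = -1/2, z_v = 5/4, z_uu = 0, z_uv = 1, z_vv = -9/2
E = 5/4, F = -5/8, G = 41/16; answer radicand W^2 = 45/16
unnormalised second-form numerators: l = 0, m = 1, n = -9/2; L = l/sqrt(45/16), and similarly M = m/sqrt(W^2), N = n/sqrt(W^2)
H = (E*n - 2*F*m + G*l) / (2*(EG - F^2)*sqrt(W^2)); E*n - 2*F*m + G*l = -35/8, EG - F^2 = 45/16, so H = (-7/9)/sqrt(45/16)

Answer: H = -28*sqrt(5)/135


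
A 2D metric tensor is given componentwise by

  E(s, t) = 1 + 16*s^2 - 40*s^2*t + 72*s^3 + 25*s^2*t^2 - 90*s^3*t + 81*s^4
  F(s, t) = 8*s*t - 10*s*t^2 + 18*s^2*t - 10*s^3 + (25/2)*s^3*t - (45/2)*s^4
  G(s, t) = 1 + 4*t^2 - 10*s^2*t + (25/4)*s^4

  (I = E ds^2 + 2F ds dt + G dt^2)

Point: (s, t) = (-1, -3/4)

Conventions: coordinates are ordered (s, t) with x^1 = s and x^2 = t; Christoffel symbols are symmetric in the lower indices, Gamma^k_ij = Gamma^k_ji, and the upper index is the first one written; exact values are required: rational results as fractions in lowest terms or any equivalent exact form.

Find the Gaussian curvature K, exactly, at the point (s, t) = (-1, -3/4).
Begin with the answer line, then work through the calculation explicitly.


Answer: K = -11648/88209

E = 41/16, F = -5, G = 17, EG - F^2 = 297/16 at the point
E_s = -205/8, E_t = 25/2, F_s = 189/4, F_t = -35/2, G_s = -40, G_t = -16
E_tt = 50, F_st = 49/2, G_ss = 90
Using the Brioschi determinant formula for K from the metric derivatives:
M1 = [[-E_tt/2 + F_st - G_ss/2, E_s/2, F_s - E_t/2], [F_t - G_s/2, E, F], [G_t/2, F, G]] = [[-91/2, -205/16, 41], [5/2, 41/16, -5], [-8, -5, 17]]; det M1 = -7753/16
M2 = [[0, E_t/2, G_s/2], [E_t/2, E, F], [G_s/2, F, G]] = [[0, 25/4, -20], [25/4, 41/16, -5], [-20, -5, 17]]; det M2 = -7025/16
det M1 - det M2 = -91/2; K = -91/2 / (297/16)^2 = -11648/88209


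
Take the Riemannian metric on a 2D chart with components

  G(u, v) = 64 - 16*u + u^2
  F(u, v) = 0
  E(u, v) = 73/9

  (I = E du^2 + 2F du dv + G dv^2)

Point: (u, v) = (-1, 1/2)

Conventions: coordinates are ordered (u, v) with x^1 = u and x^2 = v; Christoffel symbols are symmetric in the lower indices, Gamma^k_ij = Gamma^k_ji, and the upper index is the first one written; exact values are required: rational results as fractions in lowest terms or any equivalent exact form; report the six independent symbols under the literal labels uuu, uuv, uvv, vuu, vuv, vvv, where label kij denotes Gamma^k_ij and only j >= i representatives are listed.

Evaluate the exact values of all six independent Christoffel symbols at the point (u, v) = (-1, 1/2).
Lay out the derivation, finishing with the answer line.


E = 73/9, F = 0, G = 81 at the point
E_u = 0, E_v = 0, F_u = 0, F_v = 0, G_u = -18, G_v = 0
EG - F^2 = 657;  g^inv = (1/657) * [[81, 0], [0, 73/9]]
first-kind symbols [ij,l] = (1/2)(d_i g_jl + d_j g_il - d_l g_ij): [uu,u] = E_u/2 = 0, [uu,v] = F_u - E_v/2 = 0, [uv,u] = E_v/2 = 0, [uv,v] = G_u/2 = -9, [vv,u] = F_v - G_u/2 = 9, [vv,v] = G_v/2 = 0
Gamma^u_ij = (G*[ij,u] - F*[ij,v])/(EG - F^2), Gamma^v_ij = (E*[ij,v] - F*[ij,u])/(EG - F^2)

Answer: Gamma_uuu = 0, Gamma_uuv = 0, Gamma_uvv = 81/73, Gamma_vuu = 0, Gamma_vuv = -1/9, Gamma_vvv = 0


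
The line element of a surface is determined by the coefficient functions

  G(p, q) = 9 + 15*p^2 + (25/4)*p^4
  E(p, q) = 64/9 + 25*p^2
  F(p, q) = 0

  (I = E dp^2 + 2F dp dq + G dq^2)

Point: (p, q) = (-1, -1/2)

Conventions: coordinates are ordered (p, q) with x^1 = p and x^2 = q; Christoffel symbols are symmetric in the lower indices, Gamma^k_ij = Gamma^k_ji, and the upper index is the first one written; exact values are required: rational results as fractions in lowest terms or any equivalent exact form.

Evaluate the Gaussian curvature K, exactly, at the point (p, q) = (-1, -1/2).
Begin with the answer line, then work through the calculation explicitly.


Answer: K = -5760/918731

E = 289/9, F = 0, G = 121/4, EG - F^2 = 34969/36 at the point
E_p = -50, E_q = 0, F_p = 0, F_q = 0, G_p = -55, G_q = 0
E_qq = 0, F_pq = 0, G_pp = 105
Compute both Brioschi determinants and normalise by (EG - F^2)^2.
M1 = [[-E_qq/2 + F_pq - G_pp/2, E_p/2, F_p - E_q/2], [F_q - G_p/2, E, F], [G_q/2, F, G]] = [[-105/2, -25, 0], [55/2, 289/9, 0], [0, 0, 121/4]]; det M1 = -362395/12
M2 = [[0, E_q/2, G_p/2], [E_q/2, E, F], [G_p/2, F, G]] = [[0, 0, -55/2], [0, 289/9, 0], [-55/2, 0, 121/4]]; det M2 = -874225/36
det M1 - det M2 = -53240/9; K = -53240/9 / (34969/36)^2 = -5760/918731


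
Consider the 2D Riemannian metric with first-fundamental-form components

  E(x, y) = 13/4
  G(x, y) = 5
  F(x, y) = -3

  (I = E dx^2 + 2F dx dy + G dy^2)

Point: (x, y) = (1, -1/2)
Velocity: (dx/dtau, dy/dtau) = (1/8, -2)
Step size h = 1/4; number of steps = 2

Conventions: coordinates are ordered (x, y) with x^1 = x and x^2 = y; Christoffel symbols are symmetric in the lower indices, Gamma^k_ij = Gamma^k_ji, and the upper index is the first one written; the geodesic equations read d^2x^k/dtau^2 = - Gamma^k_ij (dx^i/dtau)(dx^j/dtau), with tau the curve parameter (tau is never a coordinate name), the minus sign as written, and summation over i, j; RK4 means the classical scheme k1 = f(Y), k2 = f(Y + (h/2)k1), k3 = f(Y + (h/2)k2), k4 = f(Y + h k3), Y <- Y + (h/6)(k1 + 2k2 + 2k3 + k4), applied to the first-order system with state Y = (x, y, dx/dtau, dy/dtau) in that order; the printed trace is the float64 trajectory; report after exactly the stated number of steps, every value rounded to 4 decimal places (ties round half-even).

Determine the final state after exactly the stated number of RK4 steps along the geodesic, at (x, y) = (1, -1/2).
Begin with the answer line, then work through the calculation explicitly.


Answer: x = 1.0625, y = -1.5000, dx/dtau = 0.1250, dy/dtau = -2.0000

f(Y) = (dx/dtau, dy/dtau, -Gamma^x_ij Y'^i Y'^j, -Gamma^y_ij Y'^i Y'^j) with the Gammas evaluated at the stage position; h = 0.250000; intermediate values shown to 6 dp
step 0: x = 1.0000, y = -0.5000, dx/dtau = 0.1250, dy/dtau = -2.0000
step 1:
  k1: at (x, y) = (1.000000, -0.500000), (dx/dtau, dy/dtau) = (0.125000, -2.000000); Gamma_xxx = 0.000000, Gamma_xxy = 0.000000, Gamma_xyy = 0.000000, Gamma_yxx = 0.000000, Gamma_yxy = 0.000000, Gamma_yyy = 0.000000; k1 = (0.125000, -2.000000, 0.000000, 0.000000)
  k2: at (x, y) = (1.015625, -0.750000), (dx/dtau, dy/dtau) = (0.125000, -2.000000); Gamma_xxx = 0.000000, Gamma_xxy = 0.000000, Gamma_xyy = 0.000000, Gamma_yxx = 0.000000, Gamma_yxy = 0.000000, Gamma_yyy = 0.000000; k2 = (0.125000, -2.000000, 0.000000, 0.000000)
  k3: at (x, y) = (1.015625, -0.750000), (dx/dtau, dy/dtau) = (0.125000, -2.000000); Gamma_xxx = 0.000000, Gamma_xxy = 0.000000, Gamma_xyy = 0.000000, Gamma_yxx = 0.000000, Gamma_yxy = 0.000000, Gamma_yyy = 0.000000; k3 = (0.125000, -2.000000, 0.000000, 0.000000)
  k4: at (x, y) = (1.031250, -1.000000), (dx/dtau, dy/dtau) = (0.125000, -2.000000); Gamma_xxx = 0.000000, Gamma_xxy = 0.000000, Gamma_xyy = 0.000000, Gamma_yxx = 0.000000, Gamma_yxy = 0.000000, Gamma_yyy = 0.000000; k4 = (0.125000, -2.000000, 0.000000, 0.000000)
  Y <- Y + (h/6)(k1 + 2k2 + 2k3 + k4): x = 1.0312, y = -1.0000, dx/dtau = 0.1250, dy/dtau = -2.0000
step 2:
  k1: at (x, y) = (1.031250, -1.000000), (dx/dtau, dy/dtau) = (0.125000, -2.000000); Gamma_xxx = 0.000000, Gamma_xxy = 0.000000, Gamma_xyy = 0.000000, Gamma_yxx = 0.000000, Gamma_yxy = 0.000000, Gamma_yyy = 0.000000; k1 = (0.125000, -2.000000, 0.000000, 0.000000)
  k2: at (x, y) = (1.046875, -1.250000), (dx/dtau, dy/dtau) = (0.125000, -2.000000); Gamma_xxx = 0.000000, Gamma_xxy = 0.000000, Gamma_xyy = 0.000000, Gamma_yxx = 0.000000, Gamma_yxy = 0.000000, Gamma_yyy = 0.000000; k2 = (0.125000, -2.000000, 0.000000, 0.000000)
  k3: at (x, y) = (1.046875, -1.250000), (dx/dtau, dy/dtau) = (0.125000, -2.000000); Gamma_xxx = 0.000000, Gamma_xxy = 0.000000, Gamma_xyy = 0.000000, Gamma_yxx = 0.000000, Gamma_yxy = 0.000000, Gamma_yyy = 0.000000; k3 = (0.125000, -2.000000, 0.000000, 0.000000)
  k4: at (x, y) = (1.062500, -1.500000), (dx/dtau, dy/dtau) = (0.125000, -2.000000); Gamma_xxx = 0.000000, Gamma_xxy = 0.000000, Gamma_xyy = 0.000000, Gamma_yxx = 0.000000, Gamma_yxy = 0.000000, Gamma_yyy = 0.000000; k4 = (0.125000, -2.000000, 0.000000, 0.000000)
  Y <- Y + (h/6)(k1 + 2k2 + 2k3 + k4): x = 1.0625, y = -1.5000, dx/dtau = 0.1250, dy/dtau = -2.0000


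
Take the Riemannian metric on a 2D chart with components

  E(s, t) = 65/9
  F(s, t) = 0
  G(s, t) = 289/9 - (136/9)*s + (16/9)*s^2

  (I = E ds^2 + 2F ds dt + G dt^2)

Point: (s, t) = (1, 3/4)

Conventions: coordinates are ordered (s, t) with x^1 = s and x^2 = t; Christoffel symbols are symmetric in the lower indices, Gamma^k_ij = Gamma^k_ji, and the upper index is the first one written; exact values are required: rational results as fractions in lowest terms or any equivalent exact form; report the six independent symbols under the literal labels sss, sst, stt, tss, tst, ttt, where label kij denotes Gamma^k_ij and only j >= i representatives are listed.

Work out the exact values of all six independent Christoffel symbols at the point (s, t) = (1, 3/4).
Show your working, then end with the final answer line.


E = 65/9, F = 0, G = 169/9 at the point
E_s = 0, E_t = 0, F_s = 0, F_t = 0, G_s = -104/9, G_t = 0
EG - F^2 = 10985/81;  g^inv = (81/10985) * [[169/9, 0], [0, 65/9]]
first-kind symbols [ij,l] = (1/2)(d_i g_jl + d_j g_il - d_l g_ij): [ss,s] = E_s/2 = 0, [ss,t] = F_s - E_t/2 = 0, [st,s] = E_t/2 = 0, [st,t] = G_s/2 = -52/9, [tt,s] = F_t - G_s/2 = 52/9, [tt,t] = G_t/2 = 0
Gamma^s_ij = (G*[ij,s] - F*[ij,t])/(EG - F^2), Gamma^t_ij = (E*[ij,t] - F*[ij,s])/(EG - F^2)

Answer: Gamma_sss = 0, Gamma_sst = 0, Gamma_stt = 4/5, Gamma_tss = 0, Gamma_tst = -4/13, Gamma_ttt = 0


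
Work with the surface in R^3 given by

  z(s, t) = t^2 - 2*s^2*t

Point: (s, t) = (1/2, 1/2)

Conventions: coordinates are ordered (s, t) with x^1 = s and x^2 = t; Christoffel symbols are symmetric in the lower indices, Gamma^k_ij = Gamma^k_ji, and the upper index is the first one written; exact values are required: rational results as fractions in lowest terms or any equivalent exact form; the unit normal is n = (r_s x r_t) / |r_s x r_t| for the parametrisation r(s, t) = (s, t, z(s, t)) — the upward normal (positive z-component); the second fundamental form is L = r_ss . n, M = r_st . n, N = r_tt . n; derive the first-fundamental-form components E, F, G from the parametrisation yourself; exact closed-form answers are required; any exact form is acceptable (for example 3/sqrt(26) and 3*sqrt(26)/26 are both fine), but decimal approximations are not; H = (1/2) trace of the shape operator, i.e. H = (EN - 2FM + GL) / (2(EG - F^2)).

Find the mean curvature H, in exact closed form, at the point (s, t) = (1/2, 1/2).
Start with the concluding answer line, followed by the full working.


Answer: H = -2/27

z_s = -1, z_t = 1/2, z_ss = -2, z_st = -2, z_tt = 2
E = 2, F = -1/2, G = 5/4; answer radicand W^2 = 9/4
unnormalised second-form numerators: l = -2, m = -2, n = 2; L = l/sqrt(9/4), and similarly M = m/sqrt(W^2), N = n/sqrt(W^2)
H = (E*n - 2*F*m + G*l) / (2*(EG - F^2)*sqrt(W^2)); E*n - 2*F*m + G*l = -1/2, EG - F^2 = 9/4, so H = (-1/9)/sqrt(9/4)


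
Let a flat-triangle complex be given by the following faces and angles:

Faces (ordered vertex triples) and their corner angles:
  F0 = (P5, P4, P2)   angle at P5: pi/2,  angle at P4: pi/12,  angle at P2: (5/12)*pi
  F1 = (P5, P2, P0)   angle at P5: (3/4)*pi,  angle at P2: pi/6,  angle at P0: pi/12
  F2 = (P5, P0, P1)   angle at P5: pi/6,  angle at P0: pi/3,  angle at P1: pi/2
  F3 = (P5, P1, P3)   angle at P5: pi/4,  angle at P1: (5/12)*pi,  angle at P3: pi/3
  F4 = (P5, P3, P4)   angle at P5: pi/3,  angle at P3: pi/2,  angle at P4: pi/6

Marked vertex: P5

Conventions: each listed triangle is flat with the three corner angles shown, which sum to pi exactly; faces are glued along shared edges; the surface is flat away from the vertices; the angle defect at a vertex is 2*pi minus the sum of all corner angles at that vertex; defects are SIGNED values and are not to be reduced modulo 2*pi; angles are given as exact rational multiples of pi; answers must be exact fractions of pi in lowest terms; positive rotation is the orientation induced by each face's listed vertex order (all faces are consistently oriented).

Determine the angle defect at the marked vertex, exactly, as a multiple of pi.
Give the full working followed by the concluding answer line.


Sum of corner angles at P5: 2*pi
defect = 2*pi - 2*pi

Answer: defect(P5) = 0


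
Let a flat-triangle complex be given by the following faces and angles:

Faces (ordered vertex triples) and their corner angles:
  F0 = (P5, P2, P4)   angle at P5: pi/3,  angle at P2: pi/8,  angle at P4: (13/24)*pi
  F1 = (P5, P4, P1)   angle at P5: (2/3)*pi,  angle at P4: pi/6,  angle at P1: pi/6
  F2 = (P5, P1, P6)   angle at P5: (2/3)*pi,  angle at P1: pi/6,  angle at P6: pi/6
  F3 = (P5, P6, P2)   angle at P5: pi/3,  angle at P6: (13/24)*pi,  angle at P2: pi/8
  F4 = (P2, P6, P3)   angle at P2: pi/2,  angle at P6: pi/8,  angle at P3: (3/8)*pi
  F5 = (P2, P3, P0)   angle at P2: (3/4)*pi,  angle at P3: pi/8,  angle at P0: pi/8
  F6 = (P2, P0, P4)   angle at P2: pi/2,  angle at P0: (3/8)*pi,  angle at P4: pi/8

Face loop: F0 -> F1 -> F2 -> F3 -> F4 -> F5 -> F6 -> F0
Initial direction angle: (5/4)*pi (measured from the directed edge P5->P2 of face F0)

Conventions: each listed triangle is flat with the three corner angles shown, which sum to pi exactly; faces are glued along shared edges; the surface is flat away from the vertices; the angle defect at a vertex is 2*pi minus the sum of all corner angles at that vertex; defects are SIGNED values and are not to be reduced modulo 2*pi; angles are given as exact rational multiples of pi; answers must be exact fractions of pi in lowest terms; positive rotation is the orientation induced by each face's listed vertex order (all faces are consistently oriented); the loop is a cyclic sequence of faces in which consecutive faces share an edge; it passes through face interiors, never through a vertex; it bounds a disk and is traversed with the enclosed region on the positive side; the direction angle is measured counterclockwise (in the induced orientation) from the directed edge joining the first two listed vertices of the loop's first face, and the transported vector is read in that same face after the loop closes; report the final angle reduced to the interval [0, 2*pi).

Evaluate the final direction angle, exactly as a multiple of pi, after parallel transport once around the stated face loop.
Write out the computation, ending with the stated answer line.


enclosed vertex P2: corner angles sum to 2*pi, defect = 2*pi - 2*pi = 0
enclosed vertex P5: corner angles sum to 2*pi, defect = 2*pi - 2*pi = 0
by Gauss-Bonnet the loop rotates the vector by the enclosed defect sum (positive orientation, mod 2*pi)
final angle = (5/4)*pi + 0 = (5/4)*pi (mod 2*pi)

Answer: final direction angle = (5/4)*pi


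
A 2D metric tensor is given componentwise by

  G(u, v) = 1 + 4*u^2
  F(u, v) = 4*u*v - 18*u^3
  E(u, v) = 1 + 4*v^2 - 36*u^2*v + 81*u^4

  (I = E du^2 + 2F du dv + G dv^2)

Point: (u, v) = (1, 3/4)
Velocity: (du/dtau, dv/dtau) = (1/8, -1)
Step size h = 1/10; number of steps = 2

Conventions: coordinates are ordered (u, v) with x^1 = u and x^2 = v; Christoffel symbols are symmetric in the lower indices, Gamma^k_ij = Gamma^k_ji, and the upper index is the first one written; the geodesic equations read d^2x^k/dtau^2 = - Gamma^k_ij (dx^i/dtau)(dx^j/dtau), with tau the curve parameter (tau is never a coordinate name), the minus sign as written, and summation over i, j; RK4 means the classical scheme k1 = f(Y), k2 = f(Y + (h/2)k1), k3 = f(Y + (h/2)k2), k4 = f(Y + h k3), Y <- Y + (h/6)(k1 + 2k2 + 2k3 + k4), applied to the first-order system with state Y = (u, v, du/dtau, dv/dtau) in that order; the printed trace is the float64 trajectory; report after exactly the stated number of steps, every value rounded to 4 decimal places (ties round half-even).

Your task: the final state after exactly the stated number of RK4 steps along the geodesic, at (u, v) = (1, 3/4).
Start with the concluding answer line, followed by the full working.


Answer: u = 1.0233, v = 0.5505, du/dtau = 0.1084, dv/dtau = -0.9957

f(Y) = (du/dtau, dv/dtau, -Gamma^u_ij Y'^i Y'^j, -Gamma^v_ij Y'^i Y'^j) with the Gammas evaluated at the stage position; h = 0.100000; intermediate values shown to 6 dp
step 0: u = 1.0000, v = 0.7500, du/dtau = 0.1250, dv/dtau = -1.0000
step 1:
  k1: at (u, v) = (1.000000, 0.750000), (du/dtau, dv/dtau) = (0.125000, -1.000000); Gamma_uuu = 2.204082, Gamma_uuv = -0.244898, Gamma_uvv = 0.000000, Gamma_vuu = -0.587755, Gamma_vuv = 0.065306, Gamma_vvv = 0.000000; k1 = (0.125000, -1.000000, -0.095663, 0.025510)
  k2: at (u, v) = (1.006250, 0.700000), (du/dtau, dv/dtau) = (0.120217, -0.998724); Gamma_uuu = 2.164593, Gamma_uuv = -0.239016, Gamma_uvv = 0.000000, Gamma_vuu = -0.564803, Gamma_vuv = 0.062366, Gamma_vvv = 0.000000; k2 = (0.120217, -0.998724, -0.088677, 0.023138)
  k3: at (u, v) = (1.006011, 0.700064), (du/dtau, dv/dtau) = (0.120566, -0.998843); Gamma_uuu = 2.165199, Gamma_uuv = -0.239140, Gamma_uvv = 0.000000, Gamma_vuu = -0.565154, Gamma_vuv = 0.062420, Gamma_vvv = 0.000000; k3 = (0.120566, -0.998843, -0.089071, 0.023249)
  k4: at (u, v) = (1.012057, 0.650116), (du/dtau, dv/dtau) = (0.116093, -0.997675); Gamma_uuu = 2.127705, Gamma_uuv = -0.233595, Gamma_uvv = 0.000000, Gamma_vuu = -0.543908, Gamma_vuv = 0.059714, Gamma_vvv = 0.000000; k4 = (0.116093, -0.997675, -0.082788, 0.021163)
  Y <- Y + (h/6)(k1 + 2k2 + 2k3 + k4): u = 1.0120, v = 0.6501, du/dtau = 0.1161, dv/dtau = -0.9977
step 2:
  k1: at (u, v) = (1.012044, 0.650120), (du/dtau, dv/dtau) = (0.116101, -0.997676); Gamma_uuu = 2.127735, Gamma_uuv = -0.233601, Gamma_uvv = 0.000000, Gamma_vuu = -0.543925, Gamma_vuv = 0.059717, Gamma_vvv = 0.000000; k1 = (0.116101, -0.997676, -0.082797, 0.021166)
  k2: at (u, v) = (1.017849, 0.600236), (du/dtau, dv/dtau) = (0.111961, -0.996618); Gamma_uuu = 2.092211, Gamma_uuv = -0.228391, Gamma_uvv = 0.000000, Gamma_vuu = -0.524283, Gamma_vuv = 0.057232, Gamma_vvv = 0.000000; k2 = (0.111961, -0.996618, -0.077195, 0.019344)
  k3: at (u, v) = (1.017642, 0.600289), (du/dtau, dv/dtau) = (0.112241, -0.996709); Gamma_uuu = 2.092694, Gamma_uuv = -0.228490, Gamma_uvv = 0.000000, Gamma_vuu = -0.524549, Gamma_vuv = 0.057273, Gamma_vvv = 0.000000; k3 = (0.112241, -0.996709, -0.077487, 0.019423)
  k4: at (u, v) = (1.023268, 0.550449), (du/dtau, dv/dtau) = (0.108352, -0.995734); Gamma_uuu = 2.058846, Gamma_uuv = -0.223559, Gamma_uvv = 0.000000, Gamma_vuu = -0.506260, Gamma_vuv = 0.054972, Gamma_vvv = 0.000000; k4 = (0.108352, -0.995734, -0.072411, 0.017805)
  Y <- Y + (h/6)(k1 + 2k2 + 2k3 + k4): u = 1.0233, v = 0.5505, du/dtau = 0.1084, dv/dtau = -0.9957


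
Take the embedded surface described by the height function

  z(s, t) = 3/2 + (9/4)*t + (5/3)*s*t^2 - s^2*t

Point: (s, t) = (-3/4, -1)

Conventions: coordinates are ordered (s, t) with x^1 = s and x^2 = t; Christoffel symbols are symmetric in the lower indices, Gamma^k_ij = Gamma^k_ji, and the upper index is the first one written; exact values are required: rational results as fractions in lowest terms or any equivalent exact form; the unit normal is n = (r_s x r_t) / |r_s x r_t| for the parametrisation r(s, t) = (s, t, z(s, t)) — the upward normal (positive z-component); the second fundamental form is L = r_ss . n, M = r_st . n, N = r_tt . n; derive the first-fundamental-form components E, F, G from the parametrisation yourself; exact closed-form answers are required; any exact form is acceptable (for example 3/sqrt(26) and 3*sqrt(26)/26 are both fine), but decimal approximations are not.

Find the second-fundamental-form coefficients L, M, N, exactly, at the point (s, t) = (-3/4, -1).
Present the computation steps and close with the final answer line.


z_s = 1/6, z_t = 67/16, z_ss = 2, z_st = -11/6, z_tt = -5/2
E = 37/36, F = 67/96, G = 4745/256; answer radicand W^2 = 42769/2304
unnormalised second-form numerators: l = 2, m = -11/6, n = -5/2; L = l/sqrt(42769/2304), and similarly M = m/sqrt(W^2), N = n/sqrt(W^2)

Answer: L = 96*sqrt(42769)/42769, M = -88*sqrt(42769)/42769, N = -120*sqrt(42769)/42769


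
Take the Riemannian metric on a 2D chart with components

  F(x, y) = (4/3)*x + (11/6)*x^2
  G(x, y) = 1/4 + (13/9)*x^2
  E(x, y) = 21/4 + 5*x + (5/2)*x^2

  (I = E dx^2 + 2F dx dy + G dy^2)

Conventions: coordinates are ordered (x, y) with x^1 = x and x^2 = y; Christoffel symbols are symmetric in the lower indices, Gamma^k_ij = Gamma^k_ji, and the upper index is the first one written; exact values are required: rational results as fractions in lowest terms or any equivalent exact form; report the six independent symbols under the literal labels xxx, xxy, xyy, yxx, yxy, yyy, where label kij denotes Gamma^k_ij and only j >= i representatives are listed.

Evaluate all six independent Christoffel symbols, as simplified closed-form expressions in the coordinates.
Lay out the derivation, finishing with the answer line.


E = 21/4 + 5*x + (5/2)*x^2; F = (4/3)*x + (11/6)*x^2; G = 1/4 + (13/9)*x^2
Gamma^k_ij = (1/2) g^{kl} (d_i g_jl + d_j g_il - d_l g_ij), with g^inv = (1/(EG-F^2)) [[G, -F], [-F, E]]
first partials: E_x = 5 + 5*x, E_y = 0, F_x = 4/3 + (11/3)*x, F_y = 0, G_x = (26/9)*x, G_y = 0
D = EG - F^2 = 21/16 + (5/4)*x + (463/72)*x^2 + (7/3)*x^3 + (1/4)*x^4
expanded: Gamma^x_xx = (G E_x - 2F F_x + F E_y)/(2D), Gamma^x_xy = (G E_y - F G_x)/(2D), Gamma^x_yy = (2G F_y - G G_x - F G_y)/(2D), Gamma^y_xx = (2E F_x - E E_y - F E_x)/(2D), Gamma^y_xy = (E G_x - F E_y)/(2D), Gamma^y_yy = (E G_y - 2F F_y + F G_x)/(2D); substitute and cancel common factors

Answer: Gamma_xxx = (-448*x^3 - 536*x^2 - 166*x + 90)/(36*x^4 + 336*x^3 + 926*x^2 + 180*x + 189), Gamma_xxy = (-1144*x^3 - 832*x^2)/(108*x^4 + 1008*x^3 + 2778*x^2 + 540*x + 567), Gamma_xyy = (-2704*x^3 - 468*x)/(324*x^4 + 3024*x^3 + 8334*x^2 + 1620*x + 1701), Gamma_yxx = (660*x^3 + 1980*x^2 + 3252*x + 1008)/(36*x^4 + 336*x^3 + 926*x^2 + 180*x + 189), Gamma_yxy = (520*x^3 + 1040*x^2 + 1092*x)/(36*x^4 + 336*x^3 + 926*x^2 + 180*x + 189), Gamma_yyy = (1144*x^3 + 832*x^2)/(108*x^4 + 1008*x^3 + 2778*x^2 + 540*x + 567)


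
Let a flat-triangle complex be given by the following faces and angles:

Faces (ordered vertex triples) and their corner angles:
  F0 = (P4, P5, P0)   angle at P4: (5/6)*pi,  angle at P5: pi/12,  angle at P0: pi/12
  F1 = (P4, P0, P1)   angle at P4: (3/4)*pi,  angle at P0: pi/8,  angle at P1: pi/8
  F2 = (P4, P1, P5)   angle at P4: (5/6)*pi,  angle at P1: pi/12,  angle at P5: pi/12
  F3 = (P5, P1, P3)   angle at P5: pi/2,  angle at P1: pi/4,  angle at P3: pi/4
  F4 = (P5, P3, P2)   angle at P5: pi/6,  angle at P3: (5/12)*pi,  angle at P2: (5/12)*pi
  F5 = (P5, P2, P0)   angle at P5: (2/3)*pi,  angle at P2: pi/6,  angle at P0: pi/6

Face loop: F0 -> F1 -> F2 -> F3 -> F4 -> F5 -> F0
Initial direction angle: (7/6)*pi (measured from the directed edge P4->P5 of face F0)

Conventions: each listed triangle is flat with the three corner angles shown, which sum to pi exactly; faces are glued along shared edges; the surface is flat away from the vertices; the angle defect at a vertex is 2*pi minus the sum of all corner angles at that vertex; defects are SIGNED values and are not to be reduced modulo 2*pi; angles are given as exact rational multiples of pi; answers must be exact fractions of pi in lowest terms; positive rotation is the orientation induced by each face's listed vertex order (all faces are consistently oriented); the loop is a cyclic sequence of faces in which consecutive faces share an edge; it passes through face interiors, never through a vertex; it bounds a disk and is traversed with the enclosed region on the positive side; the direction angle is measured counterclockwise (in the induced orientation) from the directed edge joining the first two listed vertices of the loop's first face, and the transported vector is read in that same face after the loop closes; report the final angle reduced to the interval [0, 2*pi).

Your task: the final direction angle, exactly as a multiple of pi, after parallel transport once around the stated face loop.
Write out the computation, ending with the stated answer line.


enclosed vertex P4: corner angles sum to (29/12)*pi, defect = 2*pi - (29/12)*pi = (-5/12)*pi
enclosed vertex P5: corner angles sum to (3/2)*pi, defect = 2*pi - (3/2)*pi = pi/2
transport around the loop rotates by the sum of enclosed defects; add to the initial angle mod 2*pi
final angle = (7/6)*pi + pi/12 = (5/4)*pi (mod 2*pi)

Answer: final direction angle = (5/4)*pi


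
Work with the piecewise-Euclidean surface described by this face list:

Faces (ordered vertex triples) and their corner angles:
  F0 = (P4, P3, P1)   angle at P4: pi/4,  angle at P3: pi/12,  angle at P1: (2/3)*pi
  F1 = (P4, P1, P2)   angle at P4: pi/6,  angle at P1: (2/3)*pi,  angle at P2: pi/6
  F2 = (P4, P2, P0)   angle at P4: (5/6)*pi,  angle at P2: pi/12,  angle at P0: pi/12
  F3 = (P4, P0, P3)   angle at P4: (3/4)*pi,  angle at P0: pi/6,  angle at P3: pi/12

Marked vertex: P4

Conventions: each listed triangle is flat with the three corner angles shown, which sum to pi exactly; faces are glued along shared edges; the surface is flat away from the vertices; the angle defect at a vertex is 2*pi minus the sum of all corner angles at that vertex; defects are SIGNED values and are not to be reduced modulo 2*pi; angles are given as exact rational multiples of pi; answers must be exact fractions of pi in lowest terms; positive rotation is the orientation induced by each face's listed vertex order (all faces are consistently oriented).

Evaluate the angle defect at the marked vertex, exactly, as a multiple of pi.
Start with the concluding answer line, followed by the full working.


Answer: defect(P4) = 0

Sum of corner angles at P4: 2*pi
defect = 2*pi - 2*pi


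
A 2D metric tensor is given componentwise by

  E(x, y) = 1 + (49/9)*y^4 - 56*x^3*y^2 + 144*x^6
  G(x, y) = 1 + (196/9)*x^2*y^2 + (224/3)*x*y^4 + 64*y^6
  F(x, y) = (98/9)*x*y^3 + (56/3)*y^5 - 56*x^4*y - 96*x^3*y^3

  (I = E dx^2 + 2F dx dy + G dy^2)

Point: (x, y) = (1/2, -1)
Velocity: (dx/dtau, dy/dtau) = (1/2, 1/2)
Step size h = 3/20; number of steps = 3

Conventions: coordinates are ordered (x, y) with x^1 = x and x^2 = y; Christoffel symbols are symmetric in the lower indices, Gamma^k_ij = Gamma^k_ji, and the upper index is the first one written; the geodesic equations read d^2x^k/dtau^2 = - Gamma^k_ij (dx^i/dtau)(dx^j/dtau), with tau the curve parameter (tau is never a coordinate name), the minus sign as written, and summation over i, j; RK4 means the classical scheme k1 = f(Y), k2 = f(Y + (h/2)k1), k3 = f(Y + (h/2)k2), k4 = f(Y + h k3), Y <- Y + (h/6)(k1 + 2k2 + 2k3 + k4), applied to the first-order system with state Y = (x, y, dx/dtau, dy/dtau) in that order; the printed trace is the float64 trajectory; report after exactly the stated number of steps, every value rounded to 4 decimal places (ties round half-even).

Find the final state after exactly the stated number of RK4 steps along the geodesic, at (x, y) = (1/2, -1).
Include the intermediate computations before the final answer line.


f(Y) = (dx/dtau, dy/dtau, -Gamma^x_ij Y'^i Y'^j, -Gamma^y_ij Y'^i Y'^j) with the Gammas evaluated at the stage position; h = 0.150000; intermediate values shown to 6 dp
step 0: x = 0.5000, y = -1.0000, dx/dtau = 0.5000, dy/dtau = 0.5000
step 1:
  k1: at (x, y) = (0.500000, -1.000000), (dx/dtau, dy/dtau) = (0.500000, 0.500000); Gamma_xxx = -0.069142, Gamma_xxy = -0.035851, Gamma_xyy = 0.202305, Gamma_yxx = 0.857362, Gamma_yxy = 0.444558, Gamma_yyy = -2.508579; k1 = (0.500000, 0.500000, -0.015365, 0.190525)
  k2: at (x, y) = (0.537500, -0.962500), (dx/dtau, dy/dtau) = (0.498848, 0.514289); Gamma_xxx = -0.033618, Gamma_xxy = -0.014519, Gamma_xyy = 0.079975, Gamma_yxx = 1.076485, Gamma_yxy = 0.464896, Gamma_yyy = -2.560855; k2 = (0.498848, 0.514289, -0.005337, 0.170907)
  k3: at (x, y) = (0.537414, -0.961428), (dx/dtau, dy/dtau) = (0.499600, 0.512818); Gamma_xxx = -0.033353, Gamma_xxy = -0.014392, Gamma_xyy = 0.079208, Gamma_yxx = 1.079133, Gamma_yxy = 0.465670, Gamma_yyy = -2.562800; k3 = (0.499600, 0.512818, -0.005131, 0.166007)
  k4: at (x, y) = (0.574940, -0.923077), (dx/dtau, dy/dtau) = (0.499230, 0.524901); Gamma_xxx = 0.044627, Gamma_xxy = 0.016154, Gamma_xyy = -0.086751, Gamma_yxx = 1.338181, Gamma_yxy = 0.484409, Gamma_yyy = -2.601327; k4 = (0.499230, 0.524901, 0.004313, 0.129329)
  Y <- Y + (h/6)(k1 + 2k2 + 2k3 + k4): x = 0.5749, y = -0.9230, dx/dtau = 0.4992, dy/dtau = 0.5248
step 2:
  k1: at (x, y) = (0.574903, -0.923022), (dx/dtau, dy/dtau) = (0.499200, 0.524842); Gamma_xxx = 0.044605, Gamma_xxy = 0.016148, Gamma_xyy = -0.086710, Gamma_yxx = 1.338224, Gamma_yxy = 0.484458, Gamma_yyy = -2.601451; k1 = (0.499200, 0.524842, 0.004308, 0.129250)
  k2: at (x, y) = (0.612343, -0.883659), (dx/dtau, dy/dtau) = (0.499523, 0.534536); Gamma_xxx = 0.189173, Gamma_xxy = 0.057791, Gamma_xyy = -0.302678, Gamma_yxx = 1.630718, Gamma_yxy = 0.498170, Gamma_yyy = -2.609165; k2 = (0.499523, 0.534536, 0.008419, 0.072574)
  k3: at (x, y) = (0.612367, -0.882932), (dx/dtau, dy/dtau) = (0.499832, 0.530285); Gamma_xxx = 0.190561, Gamma_xxy = 0.058162, Gamma_xyy = -0.304441, Gamma_yxx = 1.633682, Gamma_yxy = 0.498626, Gamma_yyy = -2.609985; k3 = (0.499832, 0.530285, 0.007169, 0.061463)
  k4: at (x, y) = (0.649878, -0.843479), (dx/dtau, dy/dtau) = (0.500276, 0.534062); Gamma_xxx = 0.429552, Gamma_xxy = 0.111207, Gamma_xyy = -0.568084, Gamma_yxx = 1.935029, Gamma_yxy = 0.500960, Gamma_yyy = -2.559085; k4 = (0.500276, 0.534062, -0.004900, -0.022075)
  Y <- Y + (h/6)(k1 + 2k2 + 2k3 + k4): x = 0.6499, y = -0.8433, dx/dtau = 0.5000, dy/dtau = 0.5342
step 3:
  k1: at (x, y) = (0.649858, -0.843308), (dx/dtau, dy/dtau) = (0.499965, 0.534223); Gamma_xxx = 0.429997, Gamma_xxy = 0.111306, Gamma_xyy = -0.568511, Gamma_yxx = 1.935676, Gamma_yxy = 0.501057, Gamma_yyy = -2.559207; k1 = (0.499965, 0.534223, -0.004693, -0.021125)
  k2: at (x, y) = (0.687355, -0.803242), (dx/dtau, dy/dtau) = (0.499613, 0.532639); Gamma_xxx = 0.783556, Gamma_xxy = 0.172686, Gamma_xyy = -0.861132, Gamma_yxx = 2.202589, Gamma_yxy = 0.485424, Gamma_yyy = -2.420658; k2 = (0.499613, 0.532639, -0.043187, -0.121400)
  k3: at (x, y) = (0.687329, -0.803361), (dx/dtau, dy/dtau) = (0.496726, 0.525118); Gamma_xxx = 0.782837, Gamma_xxy = 0.172567, Gamma_xyy = -0.860613, Gamma_yxx = 2.202086, Gamma_yxy = 0.485423, Gamma_yyy = -2.420868; k3 = (0.496726, 0.525118, -0.045866, -0.129018)
  k4: at (x, y) = (0.724367, -0.764541), (dx/dtau, dy/dtau) = (0.493085, 0.514871); Gamma_xxx = 1.228420, Gamma_xxy = 0.232025, Gamma_xyy = -1.132138, Gamma_yxx = 2.366703, Gamma_yxy = 0.447025, Gamma_yyy = -2.181204; k4 = (0.493085, 0.514871, -0.116360, -0.224181)
  Y <- Y + (h/6)(k1 + 2k2 + 2k3 + k4): x = 0.7245, y = -0.7642, dx/dtau = 0.4925, dy/dtau = 0.5156

Answer: x = 0.7245, y = -0.7642, dx/dtau = 0.4925, dy/dtau = 0.5156


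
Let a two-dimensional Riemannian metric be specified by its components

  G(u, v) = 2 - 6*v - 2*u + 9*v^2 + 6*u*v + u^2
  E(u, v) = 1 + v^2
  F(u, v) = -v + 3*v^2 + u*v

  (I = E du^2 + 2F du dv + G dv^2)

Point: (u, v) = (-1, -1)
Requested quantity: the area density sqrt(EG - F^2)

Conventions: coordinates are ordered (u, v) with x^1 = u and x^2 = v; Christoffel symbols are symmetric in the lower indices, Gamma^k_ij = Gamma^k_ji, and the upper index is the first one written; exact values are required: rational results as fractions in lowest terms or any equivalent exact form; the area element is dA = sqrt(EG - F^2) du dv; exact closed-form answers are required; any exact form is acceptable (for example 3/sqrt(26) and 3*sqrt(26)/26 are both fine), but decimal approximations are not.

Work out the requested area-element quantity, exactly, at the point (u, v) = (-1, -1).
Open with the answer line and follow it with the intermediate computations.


Answer: sqrt(EG - F^2) = 3*sqrt(3)

E = 2, F = 5, G = 26; EG - F^2 = 27
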